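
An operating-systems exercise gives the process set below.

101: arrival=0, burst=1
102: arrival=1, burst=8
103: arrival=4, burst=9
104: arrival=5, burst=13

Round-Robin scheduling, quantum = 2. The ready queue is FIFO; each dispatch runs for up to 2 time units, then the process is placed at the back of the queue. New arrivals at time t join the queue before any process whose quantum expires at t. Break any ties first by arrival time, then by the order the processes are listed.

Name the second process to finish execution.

Gantt: | 101 0-1 | 102 1-5 | 103 5-7 | 104 7-9 | 102 9-11 | 103 11-13 | 104 13-15 | 102 15-17 | 103 17-19 | 104 19-21 | 103 21-23 | 104 23-25 | 103 25-26 | 104 26-31 |
Completion: 101=1  102=17  103=26  104=31
Finish order: 101 → 102 → 103 → 104

102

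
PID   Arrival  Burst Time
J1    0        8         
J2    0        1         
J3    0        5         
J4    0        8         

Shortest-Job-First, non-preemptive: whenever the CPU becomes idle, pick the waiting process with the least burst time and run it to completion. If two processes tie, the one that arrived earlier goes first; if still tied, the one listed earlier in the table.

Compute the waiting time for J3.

Timeline: | J2 0-1 | J3 1-6 | J1 6-14 | J4 14-22 |
Completion: J1=14  J2=1  J3=6  J4=22
Turnaround (C−A): J1=14  J2=1  J3=6  J4=22
Waiting(J3) = turnaround − burst = 6 − 5 = 1

1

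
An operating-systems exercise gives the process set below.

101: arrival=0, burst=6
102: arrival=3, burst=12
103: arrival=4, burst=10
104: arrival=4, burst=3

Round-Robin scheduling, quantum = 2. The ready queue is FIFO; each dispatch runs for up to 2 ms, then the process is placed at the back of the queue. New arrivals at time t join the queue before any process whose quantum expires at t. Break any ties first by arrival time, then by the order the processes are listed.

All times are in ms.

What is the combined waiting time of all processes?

Schedule: | 101 0-4 | 102 4-6 | 103 6-8 | 104 8-10 | 101 10-12 | 102 12-14 | 103 14-16 | 104 16-17 | 102 17-19 | 103 19-21 | 102 21-23 | 103 23-25 | 102 25-27 | 103 27-29 | 102 29-31 |
Completion: 101=12  102=31  103=29  104=17
Turnaround (C−A): 101=12  102=28  103=25  104=13
Waiting = turnaround − burst: 101=6, 102=16, 103=15, 104=10
Total waiting = 6 + 16 + 15 + 10 = 47

47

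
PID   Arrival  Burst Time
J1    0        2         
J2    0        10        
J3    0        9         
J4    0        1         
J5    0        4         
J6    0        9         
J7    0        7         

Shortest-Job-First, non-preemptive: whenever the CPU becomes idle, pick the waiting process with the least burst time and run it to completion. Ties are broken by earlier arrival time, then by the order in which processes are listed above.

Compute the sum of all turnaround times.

Timeline: | J4 0-1 | J1 1-3 | J5 3-7 | J7 7-14 | J3 14-23 | J6 23-32 | J2 32-42 |
Completion: J1=3  J2=42  J3=23  J4=1  J5=7  J6=32  J7=14
Turnaround (C−A): J1=3  J2=42  J3=23  J4=1  J5=7  J6=32  J7=14
Turnaround = completion − arrival: J1=3, J2=42, J3=23, J4=1, J5=7, J6=32, J7=14
Total turnaround = 3 + 42 + 23 + 1 + 7 + 32 + 14 = 122

122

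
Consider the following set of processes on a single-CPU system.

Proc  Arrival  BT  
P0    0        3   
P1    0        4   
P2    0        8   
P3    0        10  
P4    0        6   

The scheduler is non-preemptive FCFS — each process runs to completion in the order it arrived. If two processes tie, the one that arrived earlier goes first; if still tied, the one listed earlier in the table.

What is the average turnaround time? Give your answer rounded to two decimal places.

Schedule: | P0 0-3 | P1 3-7 | P2 7-15 | P3 15-25 | P4 25-31 |
Completion: P0=3  P1=7  P2=15  P3=25  P4=31
Turnaround (C−A): P0=3  P1=7  P2=15  P3=25  P4=31
Turnaround times: P0=3, P1=7, P2=15, P3=25, P4=31
Average turnaround = (3+7+15+25+31) / 5 = 81/5 = 16.20

16.20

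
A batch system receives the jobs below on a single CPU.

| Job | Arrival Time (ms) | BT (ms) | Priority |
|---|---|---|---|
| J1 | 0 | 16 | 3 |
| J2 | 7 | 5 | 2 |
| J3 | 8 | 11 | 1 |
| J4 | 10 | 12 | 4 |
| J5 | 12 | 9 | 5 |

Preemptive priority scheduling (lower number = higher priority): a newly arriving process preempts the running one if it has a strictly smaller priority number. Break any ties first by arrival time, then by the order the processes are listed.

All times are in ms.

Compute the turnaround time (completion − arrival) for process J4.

34

Timeline: | J1 0-7 | J2 7-8 | J3 8-19 | J2 19-23 | J1 23-32 | J4 32-44 | J5 44-53 |
Completion: J1=32  J2=23  J3=19  J4=44  J5=53
Turnaround (C−A): J1=32  J2=16  J3=11  J4=34  J5=41
Turnaround(J4) = completion − arrival = 44 − 10 = 34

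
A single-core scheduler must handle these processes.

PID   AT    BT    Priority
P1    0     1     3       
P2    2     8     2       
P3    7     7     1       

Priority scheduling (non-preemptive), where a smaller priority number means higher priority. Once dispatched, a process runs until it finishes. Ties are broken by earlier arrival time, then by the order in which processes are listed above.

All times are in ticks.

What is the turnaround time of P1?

Schedule: | P1 0-1 | idle 1-2 | P2 2-10 | P3 10-17 |
Completion: P1=1  P2=10  P3=17
Turnaround (C−A): P1=1  P2=8  P3=10
Turnaround(P1) = completion − arrival = 1 − 0 = 1

1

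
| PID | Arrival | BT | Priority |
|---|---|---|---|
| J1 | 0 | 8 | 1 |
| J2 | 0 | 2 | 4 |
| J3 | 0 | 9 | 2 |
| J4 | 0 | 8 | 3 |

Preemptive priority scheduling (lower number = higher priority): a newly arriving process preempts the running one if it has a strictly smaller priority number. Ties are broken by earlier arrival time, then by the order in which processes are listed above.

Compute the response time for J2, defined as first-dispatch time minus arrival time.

Gantt: | J1 0-8 | J3 8-17 | J4 17-25 | J2 25-27 |
Completion: J1=8  J2=27  J3=17  J4=25
Turnaround (C−A): J1=8  J2=27  J3=17  J4=25
Response(J2) = first start − arrival = 25 − 0 = 25

25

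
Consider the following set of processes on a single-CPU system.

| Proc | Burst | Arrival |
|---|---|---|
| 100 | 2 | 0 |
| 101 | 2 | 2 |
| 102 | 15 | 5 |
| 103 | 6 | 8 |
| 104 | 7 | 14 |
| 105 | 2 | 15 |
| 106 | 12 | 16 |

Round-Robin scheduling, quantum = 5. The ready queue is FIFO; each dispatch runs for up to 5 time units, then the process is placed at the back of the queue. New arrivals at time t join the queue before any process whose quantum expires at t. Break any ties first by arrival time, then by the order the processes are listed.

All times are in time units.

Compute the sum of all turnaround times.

Gantt: | 100 0-2 | 101 2-4 | idle 4-5 | 102 5-10 | 103 10-15 | 102 15-20 | 104 20-25 | 105 25-27 | 103 27-28 | 106 28-33 | 102 33-38 | 104 38-40 | 106 40-47 |
Completion: 100=2  101=4  102=38  103=28  104=40  105=27  106=47
Turnaround (C−A): 100=2  101=2  102=33  103=20  104=26  105=12  106=31
Turnaround = completion − arrival: 100=2, 101=2, 102=33, 103=20, 104=26, 105=12, 106=31
Total turnaround = 2 + 2 + 33 + 20 + 26 + 12 + 31 = 126

126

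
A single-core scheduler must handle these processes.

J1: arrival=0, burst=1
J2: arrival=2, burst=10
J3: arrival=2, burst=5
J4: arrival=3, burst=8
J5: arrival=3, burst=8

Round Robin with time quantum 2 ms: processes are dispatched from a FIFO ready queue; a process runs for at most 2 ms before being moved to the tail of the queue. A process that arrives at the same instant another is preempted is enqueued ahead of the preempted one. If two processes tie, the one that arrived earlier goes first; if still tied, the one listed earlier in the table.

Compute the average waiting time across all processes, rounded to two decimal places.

Gantt: | J1 0-1 | idle 1-2 | J2 2-4 | J3 4-6 | J4 6-8 | J5 8-10 | J2 10-12 | J3 12-14 | J4 14-16 | J5 16-18 | J2 18-20 | J3 20-21 | J4 21-23 | J5 23-25 | J2 25-27 | J4 27-29 | J5 29-31 | J2 31-33 |
Completion: J1=1  J2=33  J3=21  J4=29  J5=31
Waiting times: J1=0, J2=21, J3=14, J4=18, J5=20
Average waiting = (0+21+14+18+20) / 5 = 73/5 = 14.60

14.60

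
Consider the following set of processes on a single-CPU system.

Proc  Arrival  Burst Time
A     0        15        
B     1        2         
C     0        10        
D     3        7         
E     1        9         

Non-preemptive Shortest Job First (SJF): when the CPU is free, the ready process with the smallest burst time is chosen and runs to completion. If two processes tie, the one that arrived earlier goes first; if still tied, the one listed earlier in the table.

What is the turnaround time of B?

Schedule: | C 0-10 | B 10-12 | D 12-19 | E 19-28 | A 28-43 |
Completion: A=43  B=12  C=10  D=19  E=28
Turnaround (C−A): A=43  B=11  C=10  D=16  E=27
Turnaround(B) = completion − arrival = 12 − 1 = 11

11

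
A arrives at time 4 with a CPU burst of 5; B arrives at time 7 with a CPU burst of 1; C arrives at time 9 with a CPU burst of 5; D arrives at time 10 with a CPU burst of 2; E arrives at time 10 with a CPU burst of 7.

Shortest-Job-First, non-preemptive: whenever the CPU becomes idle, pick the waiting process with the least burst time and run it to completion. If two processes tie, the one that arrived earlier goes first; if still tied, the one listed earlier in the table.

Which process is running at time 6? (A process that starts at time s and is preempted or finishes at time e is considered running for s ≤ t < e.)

A

Timeline: | idle 0-4 | A 4-9 | B 9-10 | D 10-12 | C 12-17 | E 17-24 |
Completion: A=9  B=10  C=17  D=12  E=24
Turnaround (C−A): A=5  B=3  C=8  D=2  E=14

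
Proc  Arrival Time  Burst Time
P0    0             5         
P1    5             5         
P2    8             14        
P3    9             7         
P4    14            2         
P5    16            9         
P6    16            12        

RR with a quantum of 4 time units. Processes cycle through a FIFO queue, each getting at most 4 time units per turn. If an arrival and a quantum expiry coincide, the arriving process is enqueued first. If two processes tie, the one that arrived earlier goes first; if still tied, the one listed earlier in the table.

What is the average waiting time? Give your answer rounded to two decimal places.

Gantt: | P0 0-5 | P1 5-9 | P2 9-13 | P3 13-17 | P1 17-18 | P2 18-22 | P4 22-24 | P5 24-28 | P6 28-32 | P3 32-35 | P2 35-39 | P5 39-43 | P6 43-47 | P2 47-49 | P5 49-50 | P6 50-54 |
Completion: P0=5  P1=18  P2=49  P3=35  P4=24  P5=50  P6=54
Turnaround (C−A): P0=5  P1=13  P2=41  P3=26  P4=10  P5=34  P6=38
Waiting times: P0=0, P1=8, P2=27, P3=19, P4=8, P5=25, P6=26
Average waiting = (0+8+27+19+8+25+26) / 7 = 113/7 = 16.14

16.14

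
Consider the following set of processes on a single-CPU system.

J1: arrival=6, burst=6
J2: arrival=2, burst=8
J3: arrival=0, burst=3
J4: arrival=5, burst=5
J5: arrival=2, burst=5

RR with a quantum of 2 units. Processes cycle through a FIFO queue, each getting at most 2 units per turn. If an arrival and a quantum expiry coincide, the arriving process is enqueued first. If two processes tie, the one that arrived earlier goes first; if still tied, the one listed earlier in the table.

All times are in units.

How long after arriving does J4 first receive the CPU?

4

Schedule: | J3 0-2 | J2 2-4 | J5 4-6 | J3 6-7 | J2 7-9 | J4 9-11 | J1 11-13 | J5 13-15 | J2 15-17 | J4 17-19 | J1 19-21 | J5 21-22 | J2 22-24 | J4 24-25 | J1 25-27 |
Completion: J1=27  J2=24  J3=7  J4=25  J5=22
Turnaround (C−A): J1=21  J2=22  J3=7  J4=20  J5=20
Response(J4) = first start − arrival = 9 − 5 = 4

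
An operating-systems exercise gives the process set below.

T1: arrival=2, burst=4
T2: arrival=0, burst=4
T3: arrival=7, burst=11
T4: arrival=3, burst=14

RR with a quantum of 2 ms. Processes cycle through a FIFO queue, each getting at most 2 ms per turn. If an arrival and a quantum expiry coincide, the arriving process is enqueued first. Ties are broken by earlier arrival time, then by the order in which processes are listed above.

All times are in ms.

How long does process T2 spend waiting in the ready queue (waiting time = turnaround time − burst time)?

2

Timeline: | T2 0-2 | T1 2-4 | T2 4-6 | T4 6-8 | T1 8-10 | T3 10-12 | T4 12-14 | T3 14-16 | T4 16-18 | T3 18-20 | T4 20-22 | T3 22-24 | T4 24-26 | T3 26-28 | T4 28-30 | T3 30-31 | T4 31-33 |
Completion: T1=10  T2=6  T3=31  T4=33
Turnaround (C−A): T1=8  T2=6  T3=24  T4=30
Waiting(T2) = turnaround − burst = 6 − 4 = 2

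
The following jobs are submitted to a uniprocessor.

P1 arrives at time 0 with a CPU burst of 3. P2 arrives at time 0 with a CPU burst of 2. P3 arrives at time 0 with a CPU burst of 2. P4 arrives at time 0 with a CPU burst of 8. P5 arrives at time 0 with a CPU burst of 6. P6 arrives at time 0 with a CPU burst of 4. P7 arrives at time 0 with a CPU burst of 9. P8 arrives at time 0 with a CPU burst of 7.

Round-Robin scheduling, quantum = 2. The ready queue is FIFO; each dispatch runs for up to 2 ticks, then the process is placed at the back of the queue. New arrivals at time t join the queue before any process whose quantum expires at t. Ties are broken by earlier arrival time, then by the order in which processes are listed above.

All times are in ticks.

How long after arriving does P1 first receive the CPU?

0

Schedule: | P1 0-2 | P2 2-4 | P3 4-6 | P4 6-8 | P5 8-10 | P6 10-12 | P7 12-14 | P8 14-16 | P1 16-17 | P4 17-19 | P5 19-21 | P6 21-23 | P7 23-25 | P8 25-27 | P4 27-29 | P5 29-31 | P7 31-33 | P8 33-35 | P4 35-37 | P7 37-39 | P8 39-40 | P7 40-41 |
Completion: P1=17  P2=4  P3=6  P4=37  P5=31  P6=23  P7=41  P8=40
Response(P1) = first start − arrival = 0 − 0 = 0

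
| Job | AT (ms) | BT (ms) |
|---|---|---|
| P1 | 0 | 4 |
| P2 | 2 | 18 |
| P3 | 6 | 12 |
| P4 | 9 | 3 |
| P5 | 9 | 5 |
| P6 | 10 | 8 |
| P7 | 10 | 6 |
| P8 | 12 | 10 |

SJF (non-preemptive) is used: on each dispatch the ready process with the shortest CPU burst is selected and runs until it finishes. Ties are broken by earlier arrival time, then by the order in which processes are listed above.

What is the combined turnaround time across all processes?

Timeline: | P1 0-4 | P2 4-22 | P4 22-25 | P5 25-30 | P7 30-36 | P6 36-44 | P8 44-54 | P3 54-66 |
Completion: P1=4  P2=22  P3=66  P4=25  P5=30  P6=44  P7=36  P8=54
Turnaround = completion − arrival: P1=4, P2=20, P3=60, P4=16, P5=21, P6=34, P7=26, P8=42
Total turnaround = 4 + 20 + 60 + 16 + 21 + 34 + 26 + 42 = 223

223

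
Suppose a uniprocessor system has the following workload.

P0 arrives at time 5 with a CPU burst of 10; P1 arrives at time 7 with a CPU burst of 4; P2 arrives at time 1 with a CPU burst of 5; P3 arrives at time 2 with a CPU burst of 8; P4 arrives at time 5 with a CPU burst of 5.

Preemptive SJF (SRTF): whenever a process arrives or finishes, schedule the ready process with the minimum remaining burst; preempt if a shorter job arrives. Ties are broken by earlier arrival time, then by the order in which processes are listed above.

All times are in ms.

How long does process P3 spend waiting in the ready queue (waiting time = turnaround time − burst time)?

Timeline: | idle 0-1 | P2 1-6 | P4 6-11 | P1 11-15 | P3 15-23 | P0 23-33 |
Completion: P0=33  P1=15  P2=6  P3=23  P4=11
Waiting(P3) = turnaround − burst = 21 − 8 = 13

13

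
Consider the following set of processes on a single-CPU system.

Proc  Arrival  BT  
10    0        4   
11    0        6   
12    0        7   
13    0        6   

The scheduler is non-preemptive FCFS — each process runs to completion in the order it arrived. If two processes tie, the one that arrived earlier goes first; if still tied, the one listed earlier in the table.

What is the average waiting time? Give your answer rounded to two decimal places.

Timeline: | 10 0-4 | 11 4-10 | 12 10-17 | 13 17-23 |
Completion: 10=4  11=10  12=17  13=23
Turnaround (C−A): 10=4  11=10  12=17  13=23
Waiting times: 10=0, 11=4, 12=10, 13=17
Average waiting = (0+4+10+17) / 4 = 31/4 = 7.75

7.75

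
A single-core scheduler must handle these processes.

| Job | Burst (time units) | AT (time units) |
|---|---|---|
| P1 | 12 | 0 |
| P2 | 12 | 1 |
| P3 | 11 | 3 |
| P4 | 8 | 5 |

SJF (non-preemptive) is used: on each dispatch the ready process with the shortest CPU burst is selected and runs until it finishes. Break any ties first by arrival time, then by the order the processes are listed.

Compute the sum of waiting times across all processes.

54

Schedule: | P1 0-12 | P4 12-20 | P3 20-31 | P2 31-43 |
Completion: P1=12  P2=43  P3=31  P4=20
Turnaround (C−A): P1=12  P2=42  P3=28  P4=15
Waiting = turnaround − burst: P1=0, P2=30, P3=17, P4=7
Total waiting = 0 + 30 + 17 + 7 = 54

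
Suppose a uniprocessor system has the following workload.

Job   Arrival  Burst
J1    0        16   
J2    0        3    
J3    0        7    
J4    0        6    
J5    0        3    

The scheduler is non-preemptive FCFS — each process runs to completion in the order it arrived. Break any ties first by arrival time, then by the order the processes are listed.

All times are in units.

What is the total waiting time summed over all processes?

Timeline: | J1 0-16 | J2 16-19 | J3 19-26 | J4 26-32 | J5 32-35 |
Completion: J1=16  J2=19  J3=26  J4=32  J5=35
Waiting = turnaround − burst: J1=0, J2=16, J3=19, J4=26, J5=32
Total waiting = 0 + 16 + 19 + 26 + 32 = 93

93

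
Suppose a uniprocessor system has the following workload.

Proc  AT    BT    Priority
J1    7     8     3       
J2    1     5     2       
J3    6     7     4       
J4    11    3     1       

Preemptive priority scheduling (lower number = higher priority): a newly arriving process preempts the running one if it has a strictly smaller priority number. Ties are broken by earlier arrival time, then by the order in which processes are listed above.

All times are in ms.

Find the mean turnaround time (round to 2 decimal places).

Schedule: | idle 0-1 | J2 1-6 | J3 6-7 | J1 7-11 | J4 11-14 | J1 14-18 | J3 18-24 |
Completion: J1=18  J2=6  J3=24  J4=14
Turnaround (C−A): J1=11  J2=5  J3=18  J4=3
Turnaround times: J1=11, J2=5, J3=18, J4=3
Average turnaround = (11+5+18+3) / 4 = 37/4 = 9.25

9.25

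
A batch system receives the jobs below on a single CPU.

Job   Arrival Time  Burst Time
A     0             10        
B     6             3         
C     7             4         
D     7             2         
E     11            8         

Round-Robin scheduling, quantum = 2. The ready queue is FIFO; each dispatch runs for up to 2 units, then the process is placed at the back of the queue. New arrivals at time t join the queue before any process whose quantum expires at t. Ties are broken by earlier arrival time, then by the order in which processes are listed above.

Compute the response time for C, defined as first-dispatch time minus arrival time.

Timeline: | A 0-6 | B 6-8 | A 8-10 | C 10-12 | D 12-14 | B 14-15 | A 15-17 | E 17-19 | C 19-21 | E 21-27 |
Completion: A=17  B=15  C=21  D=14  E=27
Turnaround (C−A): A=17  B=9  C=14  D=7  E=16
Response(C) = first start − arrival = 10 − 7 = 3

3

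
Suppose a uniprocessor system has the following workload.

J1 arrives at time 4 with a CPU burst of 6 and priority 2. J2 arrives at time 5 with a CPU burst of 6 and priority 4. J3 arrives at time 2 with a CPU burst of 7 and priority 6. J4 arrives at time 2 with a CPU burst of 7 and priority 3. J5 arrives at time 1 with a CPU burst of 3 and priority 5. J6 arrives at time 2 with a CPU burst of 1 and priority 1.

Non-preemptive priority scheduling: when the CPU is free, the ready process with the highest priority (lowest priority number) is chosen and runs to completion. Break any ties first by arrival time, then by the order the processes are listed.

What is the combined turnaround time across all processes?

77

Gantt: | idle 0-1 | J5 1-4 | J6 4-5 | J1 5-11 | J4 11-18 | J2 18-24 | J3 24-31 |
Completion: J1=11  J2=24  J3=31  J4=18  J5=4  J6=5
Turnaround (C−A): J1=7  J2=19  J3=29  J4=16  J5=3  J6=3
Turnaround = completion − arrival: J1=7, J2=19, J3=29, J4=16, J5=3, J6=3
Total turnaround = 7 + 19 + 29 + 16 + 3 + 3 = 77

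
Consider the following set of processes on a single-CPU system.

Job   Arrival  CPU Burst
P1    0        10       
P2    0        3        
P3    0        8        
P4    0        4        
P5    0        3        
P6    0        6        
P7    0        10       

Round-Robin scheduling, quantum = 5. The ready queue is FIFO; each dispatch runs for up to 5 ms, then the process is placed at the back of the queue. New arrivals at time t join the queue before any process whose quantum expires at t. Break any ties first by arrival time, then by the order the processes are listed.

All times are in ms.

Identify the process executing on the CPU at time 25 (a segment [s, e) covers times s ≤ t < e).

Timeline: | P1 0-5 | P2 5-8 | P3 8-13 | P4 13-17 | P5 17-20 | P6 20-25 | P7 25-30 | P1 30-35 | P3 35-38 | P6 38-39 | P7 39-44 |
Completion: P1=35  P2=8  P3=38  P4=17  P5=20  P6=39  P7=44
Turnaround (C−A): P1=35  P2=8  P3=38  P4=17  P5=20  P6=39  P7=44

P7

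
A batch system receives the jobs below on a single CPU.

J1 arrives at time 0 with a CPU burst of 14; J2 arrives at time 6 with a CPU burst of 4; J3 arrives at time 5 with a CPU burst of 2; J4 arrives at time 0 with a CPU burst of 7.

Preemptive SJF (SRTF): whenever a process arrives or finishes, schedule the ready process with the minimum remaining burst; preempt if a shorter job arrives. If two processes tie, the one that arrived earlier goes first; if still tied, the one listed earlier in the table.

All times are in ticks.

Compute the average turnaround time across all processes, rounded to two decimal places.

Schedule: | J4 0-7 | J3 7-9 | J2 9-13 | J1 13-27 |
Completion: J1=27  J2=13  J3=9  J4=7
Turnaround (C−A): J1=27  J2=7  J3=4  J4=7
Turnaround times: J1=27, J2=7, J3=4, J4=7
Average turnaround = (27+7+4+7) / 4 = 45/4 = 11.25

11.25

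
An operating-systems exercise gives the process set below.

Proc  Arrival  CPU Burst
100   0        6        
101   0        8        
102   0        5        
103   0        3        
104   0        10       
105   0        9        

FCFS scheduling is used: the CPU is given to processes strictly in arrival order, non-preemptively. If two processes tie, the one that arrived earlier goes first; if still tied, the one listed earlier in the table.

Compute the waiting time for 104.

22

Timeline: | 100 0-6 | 101 6-14 | 102 14-19 | 103 19-22 | 104 22-32 | 105 32-41 |
Completion: 100=6  101=14  102=19  103=22  104=32  105=41
Waiting(104) = turnaround − burst = 32 − 10 = 22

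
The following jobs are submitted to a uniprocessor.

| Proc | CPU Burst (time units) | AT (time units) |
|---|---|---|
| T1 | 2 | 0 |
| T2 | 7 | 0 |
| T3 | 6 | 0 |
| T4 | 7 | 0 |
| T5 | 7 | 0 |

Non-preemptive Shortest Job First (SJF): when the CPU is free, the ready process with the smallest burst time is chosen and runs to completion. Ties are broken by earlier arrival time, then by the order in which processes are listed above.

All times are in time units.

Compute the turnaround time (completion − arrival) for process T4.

Schedule: | T1 0-2 | T3 2-8 | T2 8-15 | T4 15-22 | T5 22-29 |
Completion: T1=2  T2=15  T3=8  T4=22  T5=29
Turnaround (C−A): T1=2  T2=15  T3=8  T4=22  T5=29
Turnaround(T4) = completion − arrival = 22 − 0 = 22

22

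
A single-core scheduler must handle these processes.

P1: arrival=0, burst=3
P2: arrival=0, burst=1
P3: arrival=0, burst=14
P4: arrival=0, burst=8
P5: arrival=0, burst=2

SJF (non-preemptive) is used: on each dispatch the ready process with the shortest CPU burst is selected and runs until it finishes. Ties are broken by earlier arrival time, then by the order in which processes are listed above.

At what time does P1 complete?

Timeline: | P2 0-1 | P5 1-3 | P1 3-6 | P4 6-14 | P3 14-28 |
Completion: P1=6  P2=1  P3=28  P4=14  P5=3

6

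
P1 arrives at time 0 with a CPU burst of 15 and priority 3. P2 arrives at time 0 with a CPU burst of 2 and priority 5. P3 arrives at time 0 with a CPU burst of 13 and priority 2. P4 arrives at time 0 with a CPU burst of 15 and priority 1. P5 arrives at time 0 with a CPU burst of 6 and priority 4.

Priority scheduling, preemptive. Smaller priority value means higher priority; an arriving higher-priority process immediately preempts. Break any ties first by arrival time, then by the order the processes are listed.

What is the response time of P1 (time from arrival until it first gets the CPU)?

28

Timeline: | P4 0-15 | P3 15-28 | P1 28-43 | P5 43-49 | P2 49-51 |
Completion: P1=43  P2=51  P3=28  P4=15  P5=49
Response(P1) = first start − arrival = 28 − 0 = 28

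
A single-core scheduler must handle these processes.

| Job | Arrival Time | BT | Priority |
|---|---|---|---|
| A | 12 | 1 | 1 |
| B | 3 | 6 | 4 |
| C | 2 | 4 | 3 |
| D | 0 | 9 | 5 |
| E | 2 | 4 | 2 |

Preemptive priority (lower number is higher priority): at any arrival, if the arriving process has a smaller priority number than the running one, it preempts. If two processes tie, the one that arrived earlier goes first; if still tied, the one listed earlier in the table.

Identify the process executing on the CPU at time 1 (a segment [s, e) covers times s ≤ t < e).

Gantt: | D 0-2 | E 2-6 | C 6-10 | B 10-12 | A 12-13 | B 13-17 | D 17-24 |
Completion: A=13  B=17  C=10  D=24  E=6
Turnaround (C−A): A=1  B=14  C=8  D=24  E=4

D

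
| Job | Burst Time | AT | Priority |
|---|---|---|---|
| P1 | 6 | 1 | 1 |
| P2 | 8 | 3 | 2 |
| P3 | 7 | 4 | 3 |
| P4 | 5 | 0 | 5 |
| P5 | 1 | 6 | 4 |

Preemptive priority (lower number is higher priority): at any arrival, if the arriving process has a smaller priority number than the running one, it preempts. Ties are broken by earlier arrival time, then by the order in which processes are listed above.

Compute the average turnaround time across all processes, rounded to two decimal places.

16.00

Schedule: | P4 0-1 | P1 1-7 | P2 7-15 | P3 15-22 | P5 22-23 | P4 23-27 |
Completion: P1=7  P2=15  P3=22  P4=27  P5=23
Turnaround (C−A): P1=6  P2=12  P3=18  P4=27  P5=17
Turnaround times: P1=6, P2=12, P3=18, P4=27, P5=17
Average turnaround = (6+12+18+27+17) / 5 = 80/5 = 16.00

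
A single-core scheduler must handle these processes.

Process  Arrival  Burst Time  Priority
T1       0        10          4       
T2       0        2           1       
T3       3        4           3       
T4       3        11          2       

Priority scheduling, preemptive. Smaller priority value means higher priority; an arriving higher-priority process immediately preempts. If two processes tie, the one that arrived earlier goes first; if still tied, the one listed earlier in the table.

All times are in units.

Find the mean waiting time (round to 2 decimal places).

Timeline: | T2 0-2 | T1 2-3 | T4 3-14 | T3 14-18 | T1 18-27 |
Completion: T1=27  T2=2  T3=18  T4=14
Turnaround (C−A): T1=27  T2=2  T3=15  T4=11
Waiting times: T1=17, T2=0, T3=11, T4=0
Average waiting = (17+0+11+0) / 4 = 28/4 = 7.00

7.00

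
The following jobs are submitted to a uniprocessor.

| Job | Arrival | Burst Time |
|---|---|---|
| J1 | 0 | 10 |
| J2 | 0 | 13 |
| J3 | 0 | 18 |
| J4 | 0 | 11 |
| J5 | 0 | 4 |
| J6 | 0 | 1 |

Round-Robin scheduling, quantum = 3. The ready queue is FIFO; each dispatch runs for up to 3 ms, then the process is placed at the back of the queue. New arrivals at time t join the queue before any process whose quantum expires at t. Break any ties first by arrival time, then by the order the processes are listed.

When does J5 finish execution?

29

Schedule: | J1 0-3 | J2 3-6 | J3 6-9 | J4 9-12 | J5 12-15 | J6 15-16 | J1 16-19 | J2 19-22 | J3 22-25 | J4 25-28 | J5 28-29 | J1 29-32 | J2 32-35 | J3 35-38 | J4 38-41 | J1 41-42 | J2 42-45 | J3 45-48 | J4 48-50 | J2 50-51 | J3 51-57 |
Completion: J1=42  J2=51  J3=57  J4=50  J5=29  J6=16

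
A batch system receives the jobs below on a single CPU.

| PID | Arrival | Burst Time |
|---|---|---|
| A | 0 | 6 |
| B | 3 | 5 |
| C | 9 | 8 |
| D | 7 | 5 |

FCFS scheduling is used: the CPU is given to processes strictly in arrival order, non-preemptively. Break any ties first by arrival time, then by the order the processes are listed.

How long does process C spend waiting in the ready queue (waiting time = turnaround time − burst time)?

Gantt: | A 0-6 | B 6-11 | D 11-16 | C 16-24 |
Completion: A=6  B=11  C=24  D=16
Turnaround (C−A): A=6  B=8  C=15  D=9
Waiting(C) = turnaround − burst = 15 − 8 = 7

7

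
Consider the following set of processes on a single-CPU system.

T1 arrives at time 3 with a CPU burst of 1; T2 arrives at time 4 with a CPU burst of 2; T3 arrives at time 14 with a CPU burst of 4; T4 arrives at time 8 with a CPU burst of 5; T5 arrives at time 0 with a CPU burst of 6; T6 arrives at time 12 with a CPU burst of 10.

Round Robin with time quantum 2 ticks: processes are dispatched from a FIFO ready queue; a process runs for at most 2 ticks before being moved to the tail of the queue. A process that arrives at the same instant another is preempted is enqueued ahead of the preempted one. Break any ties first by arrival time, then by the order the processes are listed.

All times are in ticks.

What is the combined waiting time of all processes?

18

Timeline: | T5 0-4 | T1 4-5 | T2 5-7 | T5 7-9 | T4 9-13 | T6 13-15 | T4 15-16 | T3 16-18 | T6 18-20 | T3 20-22 | T6 22-28 |
Completion: T1=5  T2=7  T3=22  T4=16  T5=9  T6=28
Waiting = turnaround − burst: T1=1, T2=1, T3=4, T4=3, T5=3, T6=6
Total waiting = 1 + 1 + 4 + 3 + 3 + 6 = 18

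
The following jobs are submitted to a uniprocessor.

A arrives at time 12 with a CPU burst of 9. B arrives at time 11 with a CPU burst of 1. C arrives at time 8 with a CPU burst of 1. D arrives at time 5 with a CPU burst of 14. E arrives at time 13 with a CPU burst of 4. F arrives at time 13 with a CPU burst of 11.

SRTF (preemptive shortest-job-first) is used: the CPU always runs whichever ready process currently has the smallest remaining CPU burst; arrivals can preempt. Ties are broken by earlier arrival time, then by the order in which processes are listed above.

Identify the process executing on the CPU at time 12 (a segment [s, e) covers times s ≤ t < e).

Schedule: | idle 0-5 | D 5-8 | C 8-9 | D 9-11 | B 11-12 | D 12-13 | E 13-17 | D 17-25 | A 25-34 | F 34-45 |
Completion: A=34  B=12  C=9  D=25  E=17  F=45

D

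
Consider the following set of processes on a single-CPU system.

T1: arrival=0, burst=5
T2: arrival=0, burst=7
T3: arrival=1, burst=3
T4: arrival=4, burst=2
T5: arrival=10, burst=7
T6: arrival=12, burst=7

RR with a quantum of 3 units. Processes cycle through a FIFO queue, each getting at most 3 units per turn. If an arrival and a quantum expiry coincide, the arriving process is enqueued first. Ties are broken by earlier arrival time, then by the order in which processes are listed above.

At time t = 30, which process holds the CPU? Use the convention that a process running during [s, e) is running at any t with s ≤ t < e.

T6

Gantt: | T1 0-3 | T2 3-6 | T3 6-9 | T1 9-11 | T4 11-13 | T2 13-16 | T5 16-19 | T6 19-22 | T2 22-23 | T5 23-26 | T6 26-29 | T5 29-30 | T6 30-31 |
Completion: T1=11  T2=23  T3=9  T4=13  T5=30  T6=31
Turnaround (C−A): T1=11  T2=23  T3=8  T4=9  T5=20  T6=19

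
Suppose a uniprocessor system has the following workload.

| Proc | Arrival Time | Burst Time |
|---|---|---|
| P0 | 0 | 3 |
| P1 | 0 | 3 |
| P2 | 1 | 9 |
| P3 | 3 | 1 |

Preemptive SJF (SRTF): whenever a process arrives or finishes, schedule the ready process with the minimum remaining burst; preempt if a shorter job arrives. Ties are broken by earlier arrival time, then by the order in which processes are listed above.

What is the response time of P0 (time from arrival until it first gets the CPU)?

Gantt: | P0 0-3 | P3 3-4 | P1 4-7 | P2 7-16 |
Completion: P0=3  P1=7  P2=16  P3=4
Turnaround (C−A): P0=3  P1=7  P2=15  P3=1
Response(P0) = first start − arrival = 0 − 0 = 0

0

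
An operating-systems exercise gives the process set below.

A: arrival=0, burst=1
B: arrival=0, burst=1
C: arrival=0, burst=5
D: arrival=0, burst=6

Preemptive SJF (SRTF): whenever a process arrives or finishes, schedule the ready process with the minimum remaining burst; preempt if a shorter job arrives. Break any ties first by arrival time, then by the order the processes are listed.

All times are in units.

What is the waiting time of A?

0

Schedule: | A 0-1 | B 1-2 | C 2-7 | D 7-13 |
Completion: A=1  B=2  C=7  D=13
Turnaround (C−A): A=1  B=2  C=7  D=13
Waiting(A) = turnaround − burst = 1 − 1 = 0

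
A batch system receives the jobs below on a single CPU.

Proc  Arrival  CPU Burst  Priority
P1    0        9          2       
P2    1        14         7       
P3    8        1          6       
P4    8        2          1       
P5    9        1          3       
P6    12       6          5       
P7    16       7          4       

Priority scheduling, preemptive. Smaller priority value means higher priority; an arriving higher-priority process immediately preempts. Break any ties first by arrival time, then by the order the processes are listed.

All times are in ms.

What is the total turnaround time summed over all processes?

93

Timeline: | P1 0-8 | P4 8-10 | P1 10-11 | P5 11-12 | P6 12-16 | P7 16-23 | P6 23-25 | P3 25-26 | P2 26-40 |
Completion: P1=11  P2=40  P3=26  P4=10  P5=12  P6=25  P7=23
Turnaround = completion − arrival: P1=11, P2=39, P3=18, P4=2, P5=3, P6=13, P7=7
Total turnaround = 11 + 39 + 18 + 2 + 3 + 13 + 7 = 93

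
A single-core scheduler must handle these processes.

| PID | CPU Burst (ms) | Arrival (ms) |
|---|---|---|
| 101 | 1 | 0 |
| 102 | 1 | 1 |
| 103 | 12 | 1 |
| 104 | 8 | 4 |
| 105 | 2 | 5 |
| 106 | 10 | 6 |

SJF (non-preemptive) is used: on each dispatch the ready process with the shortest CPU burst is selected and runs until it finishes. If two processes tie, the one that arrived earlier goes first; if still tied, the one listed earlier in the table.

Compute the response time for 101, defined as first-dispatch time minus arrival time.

Timeline: | 101 0-1 | 102 1-2 | 103 2-14 | 105 14-16 | 104 16-24 | 106 24-34 |
Completion: 101=1  102=2  103=14  104=24  105=16  106=34
Turnaround (C−A): 101=1  102=1  103=13  104=20  105=11  106=28
Response(101) = first start − arrival = 0 − 0 = 0

0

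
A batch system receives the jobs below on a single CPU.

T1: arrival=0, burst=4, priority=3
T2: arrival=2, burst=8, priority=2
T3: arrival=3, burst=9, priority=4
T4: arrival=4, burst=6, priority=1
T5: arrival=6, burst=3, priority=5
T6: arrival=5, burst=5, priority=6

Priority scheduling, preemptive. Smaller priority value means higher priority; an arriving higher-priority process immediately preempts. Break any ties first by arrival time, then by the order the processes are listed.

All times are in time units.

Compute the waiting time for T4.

Schedule: | T1 0-2 | T2 2-4 | T4 4-10 | T2 10-16 | T1 16-18 | T3 18-27 | T5 27-30 | T6 30-35 |
Completion: T1=18  T2=16  T3=27  T4=10  T5=30  T6=35
Turnaround (C−A): T1=18  T2=14  T3=24  T4=6  T5=24  T6=30
Waiting(T4) = turnaround − burst = 6 − 6 = 0

0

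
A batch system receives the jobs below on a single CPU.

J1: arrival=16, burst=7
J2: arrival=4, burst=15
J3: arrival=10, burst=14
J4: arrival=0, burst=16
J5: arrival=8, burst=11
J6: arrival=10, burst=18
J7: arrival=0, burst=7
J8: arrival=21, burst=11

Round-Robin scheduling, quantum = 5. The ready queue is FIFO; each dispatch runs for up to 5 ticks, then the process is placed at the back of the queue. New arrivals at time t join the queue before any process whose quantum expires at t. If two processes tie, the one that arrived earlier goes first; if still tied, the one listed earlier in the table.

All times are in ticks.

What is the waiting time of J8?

Gantt: | J4 0-5 | J7 5-10 | J2 10-15 | J4 15-20 | J5 20-25 | J3 25-30 | J6 30-35 | J7 35-37 | J2 37-42 | J1 42-47 | J4 47-52 | J8 52-57 | J5 57-62 | J3 62-67 | J6 67-72 | J2 72-77 | J1 77-79 | J4 79-80 | J8 80-85 | J5 85-86 | J3 86-90 | J6 90-95 | J8 95-96 | J6 96-99 |
Completion: J1=79  J2=77  J3=90  J4=80  J5=86  J6=99  J7=37  J8=96
Turnaround (C−A): J1=63  J2=73  J3=80  J4=80  J5=78  J6=89  J7=37  J8=75
Waiting(J8) = turnaround − burst = 75 − 11 = 64

64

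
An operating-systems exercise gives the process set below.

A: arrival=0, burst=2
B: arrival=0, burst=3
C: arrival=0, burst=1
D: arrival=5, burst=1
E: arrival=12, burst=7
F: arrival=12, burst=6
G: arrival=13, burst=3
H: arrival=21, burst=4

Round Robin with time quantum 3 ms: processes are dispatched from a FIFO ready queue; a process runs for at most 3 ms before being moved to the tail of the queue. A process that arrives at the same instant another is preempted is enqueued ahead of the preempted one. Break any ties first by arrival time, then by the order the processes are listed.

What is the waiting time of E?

Timeline: | A 0-2 | B 2-5 | C 5-6 | D 6-7 | idle 7-12 | E 12-15 | F 15-18 | G 18-21 | E 21-24 | F 24-27 | H 27-30 | E 30-31 | H 31-32 |
Completion: A=2  B=5  C=6  D=7  E=31  F=27  G=21  H=32
Turnaround (C−A): A=2  B=5  C=6  D=2  E=19  F=15  G=8  H=11
Waiting(E) = turnaround − burst = 19 − 7 = 12

12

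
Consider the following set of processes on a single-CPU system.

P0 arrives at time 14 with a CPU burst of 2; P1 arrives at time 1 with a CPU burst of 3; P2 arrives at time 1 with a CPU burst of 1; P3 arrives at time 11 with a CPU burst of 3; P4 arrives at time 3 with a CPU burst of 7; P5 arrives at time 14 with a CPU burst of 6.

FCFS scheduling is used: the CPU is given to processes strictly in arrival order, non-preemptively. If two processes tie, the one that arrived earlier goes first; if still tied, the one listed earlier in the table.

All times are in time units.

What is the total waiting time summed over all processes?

10

Gantt: | idle 0-1 | P1 1-4 | P2 4-5 | P4 5-12 | P3 12-15 | P0 15-17 | P5 17-23 |
Completion: P0=17  P1=4  P2=5  P3=15  P4=12  P5=23
Turnaround (C−A): P0=3  P1=3  P2=4  P3=4  P4=9  P5=9
Waiting = turnaround − burst: P0=1, P1=0, P2=3, P3=1, P4=2, P5=3
Total waiting = 1 + 0 + 3 + 1 + 2 + 3 = 10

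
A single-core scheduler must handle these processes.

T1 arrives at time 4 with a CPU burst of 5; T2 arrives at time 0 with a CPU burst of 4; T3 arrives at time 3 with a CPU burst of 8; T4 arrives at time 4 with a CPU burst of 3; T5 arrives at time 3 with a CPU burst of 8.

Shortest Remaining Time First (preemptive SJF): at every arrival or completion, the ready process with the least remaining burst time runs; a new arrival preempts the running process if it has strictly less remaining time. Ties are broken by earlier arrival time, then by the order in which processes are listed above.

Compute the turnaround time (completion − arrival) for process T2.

4

Schedule: | T2 0-4 | T4 4-7 | T1 7-12 | T3 12-20 | T5 20-28 |
Completion: T1=12  T2=4  T3=20  T4=7  T5=28
Turnaround (C−A): T1=8  T2=4  T3=17  T4=3  T5=25
Turnaround(T2) = completion − arrival = 4 − 0 = 4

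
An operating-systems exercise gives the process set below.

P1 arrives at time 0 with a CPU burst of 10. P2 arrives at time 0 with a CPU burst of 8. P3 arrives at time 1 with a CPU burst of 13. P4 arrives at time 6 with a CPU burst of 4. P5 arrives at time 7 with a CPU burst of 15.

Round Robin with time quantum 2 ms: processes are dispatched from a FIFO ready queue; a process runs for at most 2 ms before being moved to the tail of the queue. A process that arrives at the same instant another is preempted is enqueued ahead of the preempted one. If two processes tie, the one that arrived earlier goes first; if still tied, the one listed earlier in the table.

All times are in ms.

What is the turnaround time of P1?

Schedule: | P1 0-2 | P2 2-4 | P3 4-6 | P1 6-8 | P2 8-10 | P4 10-12 | P3 12-14 | P5 14-16 | P1 16-18 | P2 18-20 | P4 20-22 | P3 22-24 | P5 24-26 | P1 26-28 | P2 28-30 | P3 30-32 | P5 32-34 | P1 34-36 | P3 36-38 | P5 38-40 | P3 40-42 | P5 42-44 | P3 44-45 | P5 45-50 |
Completion: P1=36  P2=30  P3=45  P4=22  P5=50
Turnaround(P1) = completion − arrival = 36 − 0 = 36

36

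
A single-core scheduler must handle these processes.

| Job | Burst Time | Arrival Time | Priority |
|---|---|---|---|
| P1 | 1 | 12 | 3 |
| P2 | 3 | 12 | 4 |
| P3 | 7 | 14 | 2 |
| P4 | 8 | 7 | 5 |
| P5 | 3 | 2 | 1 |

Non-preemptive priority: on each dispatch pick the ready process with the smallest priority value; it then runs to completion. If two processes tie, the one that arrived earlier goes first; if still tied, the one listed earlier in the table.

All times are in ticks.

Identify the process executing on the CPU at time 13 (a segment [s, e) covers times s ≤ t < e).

Timeline: | idle 0-2 | P5 2-5 | idle 5-7 | P4 7-15 | P3 15-22 | P1 22-23 | P2 23-26 |
Completion: P1=23  P2=26  P3=22  P4=15  P5=5

P4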